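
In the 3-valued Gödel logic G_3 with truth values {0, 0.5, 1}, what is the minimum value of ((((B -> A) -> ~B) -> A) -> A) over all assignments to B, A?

0.50

The minimum is attained at B = 0.5, A = 0.5:
  (B -> A): 0.5 ≤ 0.5, so result = 1
  ~B: Gödel ¬ of 0.5 = 0 (operand ≠ 0)
  ((B -> A) -> ~B): 1 > 0, so result = 0
  (((B -> A) -> ~B) -> A): 0 ≤ 0.5, so result = 1
  ((((B -> A) -> ~B) -> A) -> A): 1 > 0.5, so result = 0.5
Checking all 9 assignments confirms none give a value below 0.50.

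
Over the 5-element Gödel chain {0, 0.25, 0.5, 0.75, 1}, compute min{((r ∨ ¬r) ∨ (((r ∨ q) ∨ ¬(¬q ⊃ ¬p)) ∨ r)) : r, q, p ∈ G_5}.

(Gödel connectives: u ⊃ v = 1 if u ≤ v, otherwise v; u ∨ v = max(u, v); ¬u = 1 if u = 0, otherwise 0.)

The minimum is attained at r = 0.25, q = 0, p = 0:
  ¬r: Gödel ¬ of 0.25 = 0 (operand ≠ 0)
  (r ∨ ¬r) = max(0.25, 0) = 0.25
  (r ∨ q) = max(0.25, 0) = 0.25
  ¬q: Gödel ¬ of 0 = 1 (operand is 0)
  ¬p: Gödel ¬ of 0 = 1 (operand is 0)
  (¬q ⊃ ¬p): 1 ≤ 1, so result = 1
  ¬(¬q ⊃ ¬p): Gödel ¬ of 1 = 0 (operand ≠ 0)
  ((r ∨ q) ∨ ¬(¬q ⊃ ¬p)) = max(0.25, 0) = 0.25
  (((r ∨ q) ∨ ¬(¬q ⊃ ¬p)) ∨ r) = max(0.25, 0.25) = 0.25
  ((r ∨ ¬r) ∨ (((r ∨ q) ∨ ¬(¬q ⊃ ¬p)) ∨ r)) = max(0.25, 0.25) = 0.25
Checking all 125 assignments confirms none give a value below 0.25.

0.25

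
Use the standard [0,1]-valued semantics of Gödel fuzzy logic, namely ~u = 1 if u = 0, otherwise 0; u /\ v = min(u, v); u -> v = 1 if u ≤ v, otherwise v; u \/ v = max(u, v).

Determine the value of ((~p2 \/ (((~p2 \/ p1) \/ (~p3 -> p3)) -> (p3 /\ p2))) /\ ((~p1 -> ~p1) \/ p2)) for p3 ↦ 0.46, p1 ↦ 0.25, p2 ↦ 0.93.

0.46

~p2: Gödel ¬ of 0.93 = 0 (operand ≠ 0)
~p2: Gödel ¬ of 0.93 = 0 (operand ≠ 0)
(~p2 \/ p1) = max(0, 0.25) = 0.25
~p3: Gödel ¬ of 0.46 = 0 (operand ≠ 0)
(~p3 -> p3): 0 ≤ 0.46, so result = 1
((~p2 \/ p1) \/ (~p3 -> p3)) = max(0.25, 1) = 1
(p3 /\ p2) = min(0.46, 0.93) = 0.46
(((~p2 \/ p1) \/ (~p3 -> p3)) -> (p3 /\ p2)): 1 > 0.46, so result = 0.46
(~p2 \/ (((~p2 \/ p1) \/ (~p3 -> p3)) -> (p3 /\ p2))) = max(0, 0.46) = 0.46
~p1: Gödel ¬ of 0.25 = 0 (operand ≠ 0)
~p1: Gödel ¬ of 0.25 = 0 (operand ≠ 0)
(~p1 -> ~p1): 0 ≤ 0, so result = 1
((~p1 -> ~p1) \/ p2) = max(1, 0.93) = 1
((~p2 \/ (((~p2 \/ p1) \/ (~p3 -> p3)) -> (p3 /\ p2))) /\ ((~p1 -> ~p1) \/ p2)) = min(0.46, 1) = 0.46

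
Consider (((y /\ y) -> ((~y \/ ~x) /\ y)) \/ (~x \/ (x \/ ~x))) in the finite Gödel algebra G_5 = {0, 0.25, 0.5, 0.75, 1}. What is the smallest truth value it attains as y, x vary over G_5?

0.25

The minimum is attained at y = 0.25, x = 0.25:
  (y /\ y) = min(0.25, 0.25) = 0.25
  ~y: Gödel ¬ of 0.25 = 0 (operand ≠ 0)
  ~x: Gödel ¬ of 0.25 = 0 (operand ≠ 0)
  (~y \/ ~x) = max(0, 0) = 0
  ((~y \/ ~x) /\ y) = min(0, 0.25) = 0
  ((y /\ y) -> ((~y \/ ~x) /\ y)): 0.25 > 0, so result = 0
  ~x: Gödel ¬ of 0.25 = 0 (operand ≠ 0)
  ~x: Gödel ¬ of 0.25 = 0 (operand ≠ 0)
  (x \/ ~x) = max(0.25, 0) = 0.25
  (~x \/ (x \/ ~x)) = max(0, 0.25) = 0.25
  (((y /\ y) -> ((~y \/ ~x) /\ y)) \/ (~x \/ (x \/ ~x))) = max(0, 0.25) = 0.25
Checking all 25 assignments confirms none give a value below 0.25.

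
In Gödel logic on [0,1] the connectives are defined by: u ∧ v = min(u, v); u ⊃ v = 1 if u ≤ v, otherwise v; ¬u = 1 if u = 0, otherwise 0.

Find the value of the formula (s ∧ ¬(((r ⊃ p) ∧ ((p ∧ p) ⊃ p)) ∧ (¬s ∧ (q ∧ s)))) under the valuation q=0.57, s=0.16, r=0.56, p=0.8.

0.16

(r ⊃ p): 0.56 ≤ 0.8, so result = 1
(p ∧ p) = min(0.8, 0.8) = 0.8
((p ∧ p) ⊃ p): 0.8 ≤ 0.8, so result = 1
((r ⊃ p) ∧ ((p ∧ p) ⊃ p)) = min(1, 1) = 1
¬s: Gödel ¬ of 0.16 = 0 (operand ≠ 0)
(q ∧ s) = min(0.57, 0.16) = 0.16
(¬s ∧ (q ∧ s)) = min(0, 0.16) = 0
(((r ⊃ p) ∧ ((p ∧ p) ⊃ p)) ∧ (¬s ∧ (q ∧ s))) = min(1, 0) = 0
¬(((r ⊃ p) ∧ ((p ∧ p) ⊃ p)) ∧ (¬s ∧ (q ∧ s))): Gödel ¬ of 0 = 1 (operand is 0)
(s ∧ ¬(((r ⊃ p) ∧ ((p ∧ p) ⊃ p)) ∧ (¬s ∧ (q ∧ s)))) = min(0.16, 1) = 0.16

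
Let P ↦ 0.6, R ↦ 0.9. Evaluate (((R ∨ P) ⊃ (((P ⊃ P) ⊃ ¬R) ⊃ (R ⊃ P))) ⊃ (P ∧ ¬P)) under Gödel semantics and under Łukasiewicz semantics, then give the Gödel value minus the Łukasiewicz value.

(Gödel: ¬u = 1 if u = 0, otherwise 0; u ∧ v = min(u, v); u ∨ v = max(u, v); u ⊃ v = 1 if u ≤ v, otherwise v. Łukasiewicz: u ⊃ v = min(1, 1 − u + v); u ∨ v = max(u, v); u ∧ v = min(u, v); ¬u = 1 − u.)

-0.40

Gödel evaluation:
  (R ∨ P) = max(0.9, 0.6) = 0.9
  (P ⊃ P): 0.6 ≤ 0.6, so result = 1
  ¬R: Gödel ¬ of 0.9 = 0 (operand ≠ 0)
  ((P ⊃ P) ⊃ ¬R): 1 > 0, so result = 0
  (R ⊃ P): 0.9 > 0.6, so result = 0.6
  (((P ⊃ P) ⊃ ¬R) ⊃ (R ⊃ P)): 0 ≤ 0.6, so result = 1
  ((R ∨ P) ⊃ (((P ⊃ P) ⊃ ¬R) ⊃ (R ⊃ P))): 0.9 ≤ 1, so result = 1
  ¬P: Gödel ¬ of 0.6 = 0 (operand ≠ 0)
  (P ∧ ¬P) = min(0.6, 0) = 0
  (((R ∨ P) ⊃ (((P ⊃ P) ⊃ ¬R) ⊃ (R ⊃ P))) ⊃ (P ∧ ¬P)): 1 > 0, so result = 0
  Gödel value = 0
Łukasiewicz evaluation:
  (R ∨ P) = max(0.9, 0.6) = 0.9
  (P ⊃ P): min(1, 1 − 0.6 + 0.6) = 1
  ¬R: Łukasiewicz ¬ gives 1 − 0.9 = 0.1
  ((P ⊃ P) ⊃ ¬R): min(1, 1 − 1 + 0.1) = 0.1
  (R ⊃ P): min(1, 1 − 0.9 + 0.6) = 0.7
  (((P ⊃ P) ⊃ ¬R) ⊃ (R ⊃ P)): min(1, 1 − 0.1 + 0.7) = 1
  ((R ∨ P) ⊃ (((P ⊃ P) ⊃ ¬R) ⊃ (R ⊃ P))): min(1, 1 − 0.9 + 1) = 1
  ¬P: Łukasiewicz ¬ gives 1 − 0.6 = 0.4
  (P ∧ ¬P) = min(0.6, 0.4) = 0.4
  (((R ∨ P) ⊃ (((P ⊃ P) ⊃ ¬R) ⊃ (R ⊃ P))) ⊃ (P ∧ ¬P)): min(1, 1 − 1 + 0.4) = 0.4
  Łukasiewicz value = 0.4
Difference: 0 − 0.4 = -0.40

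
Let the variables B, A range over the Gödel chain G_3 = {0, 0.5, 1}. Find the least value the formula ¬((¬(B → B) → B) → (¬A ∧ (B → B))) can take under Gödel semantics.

0.00

The minimum is attained at B = 0, A = 0:
  (B → B): 0 ≤ 0, so result = 1
  ¬(B → B): Gödel ¬ of 1 = 0 (operand ≠ 0)
  (¬(B → B) → B): 0 ≤ 0, so result = 1
  ¬A: Gödel ¬ of 0 = 1 (operand is 0)
  (B → B): 0 ≤ 0, so result = 1
  (¬A ∧ (B → B)) = min(1, 1) = 1
  ((¬(B → B) → B) → (¬A ∧ (B → B))): 1 ≤ 1, so result = 1
  ¬((¬(B → B) → B) → (¬A ∧ (B → B))): Gödel ¬ of 1 = 0 (operand ≠ 0)
Checking all 9 assignments confirms none give a value below 0.00.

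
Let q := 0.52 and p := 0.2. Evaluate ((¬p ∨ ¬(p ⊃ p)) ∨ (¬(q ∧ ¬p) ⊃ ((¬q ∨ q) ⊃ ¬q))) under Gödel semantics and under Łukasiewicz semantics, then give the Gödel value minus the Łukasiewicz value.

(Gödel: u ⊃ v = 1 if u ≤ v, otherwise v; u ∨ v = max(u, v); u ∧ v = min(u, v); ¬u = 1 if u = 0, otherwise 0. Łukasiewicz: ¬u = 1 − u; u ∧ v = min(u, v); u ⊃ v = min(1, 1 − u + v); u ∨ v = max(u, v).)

Gödel evaluation:
  ¬p: Gödel ¬ of 0.2 = 0 (operand ≠ 0)
  (p ⊃ p): 0.2 ≤ 0.2, so result = 1
  ¬(p ⊃ p): Gödel ¬ of 1 = 0 (operand ≠ 0)
  (¬p ∨ ¬(p ⊃ p)) = max(0, 0) = 0
  ¬p: Gödel ¬ of 0.2 = 0 (operand ≠ 0)
  (q ∧ ¬p) = min(0.52, 0) = 0
  ¬(q ∧ ¬p): Gödel ¬ of 0 = 1 (operand is 0)
  ¬q: Gödel ¬ of 0.52 = 0 (operand ≠ 0)
  (¬q ∨ q) = max(0, 0.52) = 0.52
  ¬q: Gödel ¬ of 0.52 = 0 (operand ≠ 0)
  ((¬q ∨ q) ⊃ ¬q): 0.52 > 0, so result = 0
  (¬(q ∧ ¬p) ⊃ ((¬q ∨ q) ⊃ ¬q)): 1 > 0, so result = 0
  ((¬p ∨ ¬(p ⊃ p)) ∨ (¬(q ∧ ¬p) ⊃ ((¬q ∨ q) ⊃ ¬q))) = max(0, 0) = 0
  Gödel value = 0
Łukasiewicz evaluation:
  ¬p: Łukasiewicz ¬ gives 1 − 0.2 = 0.8
  (p ⊃ p): min(1, 1 − 0.2 + 0.2) = 1
  ¬(p ⊃ p): Łukasiewicz ¬ gives 1 − 1 = 0
  (¬p ∨ ¬(p ⊃ p)) = max(0.8, 0) = 0.8
  ¬p: Łukasiewicz ¬ gives 1 − 0.2 = 0.8
  (q ∧ ¬p) = min(0.52, 0.8) = 0.52
  ¬(q ∧ ¬p): Łukasiewicz ¬ gives 1 − 0.52 = 0.48
  ¬q: Łukasiewicz ¬ gives 1 − 0.52 = 0.48
  (¬q ∨ q) = max(0.48, 0.52) = 0.52
  ¬q: Łukasiewicz ¬ gives 1 − 0.52 = 0.48
  ((¬q ∨ q) ⊃ ¬q): min(1, 1 − 0.52 + 0.48) = 0.96
  (¬(q ∧ ¬p) ⊃ ((¬q ∨ q) ⊃ ¬q)): min(1, 1 − 0.48 + 0.96) = 1
  ((¬p ∨ ¬(p ⊃ p)) ∨ (¬(q ∧ ¬p) ⊃ ((¬q ∨ q) ⊃ ¬q))) = max(0.8, 1) = 1
  Łukasiewicz value = 1
Difference: 0 − 1 = -1.00

-1.00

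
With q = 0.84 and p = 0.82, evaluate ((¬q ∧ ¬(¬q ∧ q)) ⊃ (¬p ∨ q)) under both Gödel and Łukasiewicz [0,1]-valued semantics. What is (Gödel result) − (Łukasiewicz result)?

Gödel evaluation:
  ¬q: Gödel ¬ of 0.84 = 0 (operand ≠ 0)
  ¬q: Gödel ¬ of 0.84 = 0 (operand ≠ 0)
  (¬q ∧ q) = min(0, 0.84) = 0
  ¬(¬q ∧ q): Gödel ¬ of 0 = 1 (operand is 0)
  (¬q ∧ ¬(¬q ∧ q)) = min(0, 1) = 0
  ¬p: Gödel ¬ of 0.82 = 0 (operand ≠ 0)
  (¬p ∨ q) = max(0, 0.84) = 0.84
  ((¬q ∧ ¬(¬q ∧ q)) ⊃ (¬p ∨ q)): 0 ≤ 0.84, so result = 1
  Gödel value = 1
Łukasiewicz evaluation:
  ¬q: Łukasiewicz ¬ gives 1 − 0.84 = 0.16
  ¬q: Łukasiewicz ¬ gives 1 − 0.84 = 0.16
  (¬q ∧ q) = min(0.16, 0.84) = 0.16
  ¬(¬q ∧ q): Łukasiewicz ¬ gives 1 − 0.16 = 0.84
  (¬q ∧ ¬(¬q ∧ q)) = min(0.16, 0.84) = 0.16
  ¬p: Łukasiewicz ¬ gives 1 − 0.82 = 0.18
  (¬p ∨ q) = max(0.18, 0.84) = 0.84
  ((¬q ∧ ¬(¬q ∧ q)) ⊃ (¬p ∨ q)): min(1, 1 − 0.16 + 0.84) = 1
  Łukasiewicz value = 1
Difference: 1 − 1 = 0.00

0.00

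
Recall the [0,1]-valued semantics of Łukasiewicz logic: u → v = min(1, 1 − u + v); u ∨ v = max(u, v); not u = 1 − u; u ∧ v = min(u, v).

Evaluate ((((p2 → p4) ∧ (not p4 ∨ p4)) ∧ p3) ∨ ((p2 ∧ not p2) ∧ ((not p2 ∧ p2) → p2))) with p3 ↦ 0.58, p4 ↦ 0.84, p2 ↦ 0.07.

0.58

(p2 → p4): min(1, 1 − 0.07 + 0.84) = 1
not p4: Łukasiewicz ¬ gives 1 − 0.84 = 0.16
(not p4 ∨ p4) = max(0.16, 0.84) = 0.84
((p2 → p4) ∧ (not p4 ∨ p4)) = min(1, 0.84) = 0.84
(((p2 → p4) ∧ (not p4 ∨ p4)) ∧ p3) = min(0.84, 0.58) = 0.58
not p2: Łukasiewicz ¬ gives 1 − 0.07 = 0.93
(p2 ∧ not p2) = min(0.07, 0.93) = 0.07
not p2: Łukasiewicz ¬ gives 1 − 0.07 = 0.93
(not p2 ∧ p2) = min(0.93, 0.07) = 0.07
((not p2 ∧ p2) → p2): min(1, 1 − 0.07 + 0.07) = 1
((p2 ∧ not p2) ∧ ((not p2 ∧ p2) → p2)) = min(0.07, 1) = 0.07
((((p2 → p4) ∧ (not p4 ∨ p4)) ∧ p3) ∨ ((p2 ∧ not p2) ∧ ((not p2 ∧ p2) → p2))) = max(0.58, 0.07) = 0.58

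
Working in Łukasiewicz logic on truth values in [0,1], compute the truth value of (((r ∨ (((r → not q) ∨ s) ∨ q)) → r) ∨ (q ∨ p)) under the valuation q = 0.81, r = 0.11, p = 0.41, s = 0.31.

0.81

not q: Łukasiewicz ¬ gives 1 − 0.81 = 0.19
(r → not q): min(1, 1 − 0.11 + 0.19) = 1
((r → not q) ∨ s) = max(1, 0.31) = 1
(((r → not q) ∨ s) ∨ q) = max(1, 0.81) = 1
(r ∨ (((r → not q) ∨ s) ∨ q)) = max(0.11, 1) = 1
((r ∨ (((r → not q) ∨ s) ∨ q)) → r): min(1, 1 − 1 + 0.11) = 0.11
(q ∨ p) = max(0.81, 0.41) = 0.81
(((r ∨ (((r → not q) ∨ s) ∨ q)) → r) ∨ (q ∨ p)) = max(0.11, 0.81) = 0.81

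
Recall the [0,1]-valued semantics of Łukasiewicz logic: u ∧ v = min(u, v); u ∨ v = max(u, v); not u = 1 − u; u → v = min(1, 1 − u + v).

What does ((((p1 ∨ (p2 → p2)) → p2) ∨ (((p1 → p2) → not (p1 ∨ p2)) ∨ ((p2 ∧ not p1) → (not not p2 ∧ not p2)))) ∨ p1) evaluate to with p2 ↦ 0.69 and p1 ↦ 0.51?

(p2 → p2): min(1, 1 − 0.69 + 0.69) = 1
(p1 ∨ (p2 → p2)) = max(0.51, 1) = 1
((p1 ∨ (p2 → p2)) → p2): min(1, 1 − 1 + 0.69) = 0.69
(p1 → p2): min(1, 1 − 0.51 + 0.69) = 1
(p1 ∨ p2) = max(0.51, 0.69) = 0.69
not (p1 ∨ p2): Łukasiewicz ¬ gives 1 − 0.69 = 0.31
((p1 → p2) → not (p1 ∨ p2)): min(1, 1 − 1 + 0.31) = 0.31
not p1: Łukasiewicz ¬ gives 1 − 0.51 = 0.49
(p2 ∧ not p1) = min(0.69, 0.49) = 0.49
not p2: Łukasiewicz ¬ gives 1 − 0.69 = 0.31
not not p2: Łukasiewicz ¬ gives 1 − 0.31 = 0.69
not p2: Łukasiewicz ¬ gives 1 − 0.69 = 0.31
(not not p2 ∧ not p2) = min(0.69, 0.31) = 0.31
((p2 ∧ not p1) → (not not p2 ∧ not p2)): min(1, 1 − 0.49 + 0.31) = 0.82
(((p1 → p2) → not (p1 ∨ p2)) ∨ ((p2 ∧ not p1) → (not not p2 ∧ not p2))) = max(0.31, 0.82) = 0.82
(((p1 ∨ (p2 → p2)) → p2) ∨ (((p1 → p2) → not (p1 ∨ p2)) ∨ ((p2 ∧ not p1) → (not not p2 ∧ not p2)))) = max(0.69, 0.82) = 0.82
((((p1 ∨ (p2 → p2)) → p2) ∨ (((p1 → p2) → not (p1 ∨ p2)) ∨ ((p2 ∧ not p1) → (not not p2 ∧ not p2)))) ∨ p1) = max(0.82, 0.51) = 0.82

0.82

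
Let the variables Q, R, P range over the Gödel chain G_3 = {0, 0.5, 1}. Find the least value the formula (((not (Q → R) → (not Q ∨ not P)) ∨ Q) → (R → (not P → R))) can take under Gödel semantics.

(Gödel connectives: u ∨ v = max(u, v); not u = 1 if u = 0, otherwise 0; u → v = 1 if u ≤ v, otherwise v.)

1.00

Every assignment gives 1. For instance at Q = 0, R = 0, P = 0:
  (Q → R): 0 ≤ 0, so result = 1
  not (Q → R): Gödel ¬ of 1 = 0 (operand ≠ 0)
  not Q: Gödel ¬ of 0 = 1 (operand is 0)
  not P: Gödel ¬ of 0 = 1 (operand is 0)
  (not Q ∨ not P) = max(1, 1) = 1
  (not (Q → R) → (not Q ∨ not P)): 0 ≤ 1, so result = 1
  ((not (Q → R) → (not Q ∨ not P)) ∨ Q) = max(1, 0) = 1
  not P: Gödel ¬ of 0 = 1 (operand is 0)
  (not P → R): 1 > 0, so result = 0
  (R → (not P → R)): 0 ≤ 0, so result = 1
  (((not (Q → R) → (not Q ∨ not P)) ∨ Q) → (R → (not P → R))): 1 ≤ 1, so result = 1
All 27 assignments give value 1 — the formula is a G_3-tautology.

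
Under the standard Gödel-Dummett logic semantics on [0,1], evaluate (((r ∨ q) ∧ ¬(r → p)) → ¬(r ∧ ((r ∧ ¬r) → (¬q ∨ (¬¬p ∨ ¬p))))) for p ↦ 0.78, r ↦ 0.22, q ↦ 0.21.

(r ∨ q) = max(0.22, 0.21) = 0.22
(r → p): 0.22 ≤ 0.78, so result = 1
¬(r → p): Gödel ¬ of 1 = 0 (operand ≠ 0)
((r ∨ q) ∧ ¬(r → p)) = min(0.22, 0) = 0
¬r: Gödel ¬ of 0.22 = 0 (operand ≠ 0)
(r ∧ ¬r) = min(0.22, 0) = 0
¬q: Gödel ¬ of 0.21 = 0 (operand ≠ 0)
¬p: Gödel ¬ of 0.78 = 0 (operand ≠ 0)
¬¬p: Gödel ¬ of 0 = 1 (operand is 0)
¬p: Gödel ¬ of 0.78 = 0 (operand ≠ 0)
(¬¬p ∨ ¬p) = max(1, 0) = 1
(¬q ∨ (¬¬p ∨ ¬p)) = max(0, 1) = 1
((r ∧ ¬r) → (¬q ∨ (¬¬p ∨ ¬p))): 0 ≤ 1, so result = 1
(r ∧ ((r ∧ ¬r) → (¬q ∨ (¬¬p ∨ ¬p)))) = min(0.22, 1) = 0.22
¬(r ∧ ((r ∧ ¬r) → (¬q ∨ (¬¬p ∨ ¬p)))): Gödel ¬ of 0.22 = 0 (operand ≠ 0)
(((r ∨ q) ∧ ¬(r → p)) → ¬(r ∧ ((r ∧ ¬r) → (¬q ∨ (¬¬p ∨ ¬p))))): 0 ≤ 0, so result = 1

1.00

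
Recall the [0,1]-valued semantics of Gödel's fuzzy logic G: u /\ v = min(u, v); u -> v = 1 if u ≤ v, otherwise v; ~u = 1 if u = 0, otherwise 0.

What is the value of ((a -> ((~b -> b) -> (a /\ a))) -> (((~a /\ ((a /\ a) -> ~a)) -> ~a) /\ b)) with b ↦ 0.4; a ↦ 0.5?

0.40

~b: Gödel ¬ of 0.4 = 0 (operand ≠ 0)
(~b -> b): 0 ≤ 0.4, so result = 1
(a /\ a) = min(0.5, 0.5) = 0.5
((~b -> b) -> (a /\ a)): 1 > 0.5, so result = 0.5
(a -> ((~b -> b) -> (a /\ a))): 0.5 ≤ 0.5, so result = 1
~a: Gödel ¬ of 0.5 = 0 (operand ≠ 0)
(a /\ a) = min(0.5, 0.5) = 0.5
~a: Gödel ¬ of 0.5 = 0 (operand ≠ 0)
((a /\ a) -> ~a): 0.5 > 0, so result = 0
(~a /\ ((a /\ a) -> ~a)) = min(0, 0) = 0
~a: Gödel ¬ of 0.5 = 0 (operand ≠ 0)
((~a /\ ((a /\ a) -> ~a)) -> ~a): 0 ≤ 0, so result = 1
(((~a /\ ((a /\ a) -> ~a)) -> ~a) /\ b) = min(1, 0.4) = 0.4
((a -> ((~b -> b) -> (a /\ a))) -> (((~a /\ ((a /\ a) -> ~a)) -> ~a) /\ b)): 1 > 0.4, so result = 0.4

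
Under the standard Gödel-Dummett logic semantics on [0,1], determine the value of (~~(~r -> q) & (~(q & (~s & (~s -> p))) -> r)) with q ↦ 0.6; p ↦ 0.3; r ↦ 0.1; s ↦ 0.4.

0.10

~r: Gödel ¬ of 0.1 = 0 (operand ≠ 0)
(~r -> q): 0 ≤ 0.6, so result = 1
~(~r -> q): Gödel ¬ of 1 = 0 (operand ≠ 0)
~~(~r -> q): Gödel ¬ of 0 = 1 (operand is 0)
~s: Gödel ¬ of 0.4 = 0 (operand ≠ 0)
~s: Gödel ¬ of 0.4 = 0 (operand ≠ 0)
(~s -> p): 0 ≤ 0.3, so result = 1
(~s & (~s -> p)) = min(0, 1) = 0
(q & (~s & (~s -> p))) = min(0.6, 0) = 0
~(q & (~s & (~s -> p))): Gödel ¬ of 0 = 1 (operand is 0)
(~(q & (~s & (~s -> p))) -> r): 1 > 0.1, so result = 0.1
(~~(~r -> q) & (~(q & (~s & (~s -> p))) -> r)) = min(1, 0.1) = 0.1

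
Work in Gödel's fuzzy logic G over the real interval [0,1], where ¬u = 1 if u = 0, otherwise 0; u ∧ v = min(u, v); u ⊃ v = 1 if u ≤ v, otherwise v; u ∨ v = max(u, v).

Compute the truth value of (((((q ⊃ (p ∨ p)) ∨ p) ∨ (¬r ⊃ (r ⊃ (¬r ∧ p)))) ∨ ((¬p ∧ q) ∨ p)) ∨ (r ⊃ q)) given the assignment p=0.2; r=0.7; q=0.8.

1.00

(p ∨ p) = max(0.2, 0.2) = 0.2
(q ⊃ (p ∨ p)): 0.8 > 0.2, so result = 0.2
((q ⊃ (p ∨ p)) ∨ p) = max(0.2, 0.2) = 0.2
¬r: Gödel ¬ of 0.7 = 0 (operand ≠ 0)
¬r: Gödel ¬ of 0.7 = 0 (operand ≠ 0)
(¬r ∧ p) = min(0, 0.2) = 0
(r ⊃ (¬r ∧ p)): 0.7 > 0, so result = 0
(¬r ⊃ (r ⊃ (¬r ∧ p))): 0 ≤ 0, so result = 1
(((q ⊃ (p ∨ p)) ∨ p) ∨ (¬r ⊃ (r ⊃ (¬r ∧ p)))) = max(0.2, 1) = 1
¬p: Gödel ¬ of 0.2 = 0 (operand ≠ 0)
(¬p ∧ q) = min(0, 0.8) = 0
((¬p ∧ q) ∨ p) = max(0, 0.2) = 0.2
((((q ⊃ (p ∨ p)) ∨ p) ∨ (¬r ⊃ (r ⊃ (¬r ∧ p)))) ∨ ((¬p ∧ q) ∨ p)) = max(1, 0.2) = 1
(r ⊃ q): 0.7 ≤ 0.8, so result = 1
(((((q ⊃ (p ∨ p)) ∨ p) ∨ (¬r ⊃ (r ⊃ (¬r ∧ p)))) ∨ ((¬p ∧ q) ∨ p)) ∨ (r ⊃ q)) = max(1, 1) = 1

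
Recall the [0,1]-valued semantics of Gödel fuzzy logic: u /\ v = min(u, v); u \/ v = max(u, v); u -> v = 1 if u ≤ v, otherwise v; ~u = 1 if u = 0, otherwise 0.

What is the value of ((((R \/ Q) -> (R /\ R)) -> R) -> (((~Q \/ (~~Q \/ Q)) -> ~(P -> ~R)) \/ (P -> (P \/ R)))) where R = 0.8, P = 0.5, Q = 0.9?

(R \/ Q) = max(0.8, 0.9) = 0.9
(R /\ R) = min(0.8, 0.8) = 0.8
((R \/ Q) -> (R /\ R)): 0.9 > 0.8, so result = 0.8
(((R \/ Q) -> (R /\ R)) -> R): 0.8 ≤ 0.8, so result = 1
~Q: Gödel ¬ of 0.9 = 0 (operand ≠ 0)
~Q: Gödel ¬ of 0.9 = 0 (operand ≠ 0)
~~Q: Gödel ¬ of 0 = 1 (operand is 0)
(~~Q \/ Q) = max(1, 0.9) = 1
(~Q \/ (~~Q \/ Q)) = max(0, 1) = 1
~R: Gödel ¬ of 0.8 = 0 (operand ≠ 0)
(P -> ~R): 0.5 > 0, so result = 0
~(P -> ~R): Gödel ¬ of 0 = 1 (operand is 0)
((~Q \/ (~~Q \/ Q)) -> ~(P -> ~R)): 1 ≤ 1, so result = 1
(P \/ R) = max(0.5, 0.8) = 0.8
(P -> (P \/ R)): 0.5 ≤ 0.8, so result = 1
(((~Q \/ (~~Q \/ Q)) -> ~(P -> ~R)) \/ (P -> (P \/ R))) = max(1, 1) = 1
((((R \/ Q) -> (R /\ R)) -> R) -> (((~Q \/ (~~Q \/ Q)) -> ~(P -> ~R)) \/ (P -> (P \/ R)))): 1 ≤ 1, so result = 1

1.00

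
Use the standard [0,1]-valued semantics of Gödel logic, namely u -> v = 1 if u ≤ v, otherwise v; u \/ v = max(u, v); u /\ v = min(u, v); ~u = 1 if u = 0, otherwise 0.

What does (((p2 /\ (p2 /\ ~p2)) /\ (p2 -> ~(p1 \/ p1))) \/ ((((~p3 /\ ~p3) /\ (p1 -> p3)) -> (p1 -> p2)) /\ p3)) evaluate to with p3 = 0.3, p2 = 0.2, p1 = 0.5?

~p2: Gödel ¬ of 0.2 = 0 (operand ≠ 0)
(p2 /\ ~p2) = min(0.2, 0) = 0
(p2 /\ (p2 /\ ~p2)) = min(0.2, 0) = 0
(p1 \/ p1) = max(0.5, 0.5) = 0.5
~(p1 \/ p1): Gödel ¬ of 0.5 = 0 (operand ≠ 0)
(p2 -> ~(p1 \/ p1)): 0.2 > 0, so result = 0
((p2 /\ (p2 /\ ~p2)) /\ (p2 -> ~(p1 \/ p1))) = min(0, 0) = 0
~p3: Gödel ¬ of 0.3 = 0 (operand ≠ 0)
~p3: Gödel ¬ of 0.3 = 0 (operand ≠ 0)
(~p3 /\ ~p3) = min(0, 0) = 0
(p1 -> p3): 0.5 > 0.3, so result = 0.3
((~p3 /\ ~p3) /\ (p1 -> p3)) = min(0, 0.3) = 0
(p1 -> p2): 0.5 > 0.2, so result = 0.2
(((~p3 /\ ~p3) /\ (p1 -> p3)) -> (p1 -> p2)): 0 ≤ 0.2, so result = 1
((((~p3 /\ ~p3) /\ (p1 -> p3)) -> (p1 -> p2)) /\ p3) = min(1, 0.3) = 0.3
(((p2 /\ (p2 /\ ~p2)) /\ (p2 -> ~(p1 \/ p1))) \/ ((((~p3 /\ ~p3) /\ (p1 -> p3)) -> (p1 -> p2)) /\ p3)) = max(0, 0.3) = 0.3

0.30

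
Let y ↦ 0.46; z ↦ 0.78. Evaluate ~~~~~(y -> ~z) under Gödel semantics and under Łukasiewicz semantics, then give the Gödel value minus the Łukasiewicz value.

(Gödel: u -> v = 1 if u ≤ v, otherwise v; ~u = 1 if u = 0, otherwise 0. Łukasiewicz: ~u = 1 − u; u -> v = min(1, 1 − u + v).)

0.76

Gödel evaluation:
  ~z: Gödel ¬ of 0.78 = 0 (operand ≠ 0)
  (y -> ~z): 0.46 > 0, so result = 0
  ~(y -> ~z): Gödel ¬ of 0 = 1 (operand is 0)
  ~~(y -> ~z): Gödel ¬ of 1 = 0 (operand ≠ 0)
  ~~~(y -> ~z): Gödel ¬ of 0 = 1 (operand is 0)
  ~~~~(y -> ~z): Gödel ¬ of 1 = 0 (operand ≠ 0)
  ~~~~~(y -> ~z): Gödel ¬ of 0 = 1 (operand is 0)
  Gödel value = 1
Łukasiewicz evaluation:
  ~z: Łukasiewicz ¬ gives 1 − 0.78 = 0.22
  (y -> ~z): min(1, 1 − 0.46 + 0.22) = 0.76
  ~(y -> ~z): Łukasiewicz ¬ gives 1 − 0.76 = 0.24
  ~~(y -> ~z): Łukasiewicz ¬ gives 1 − 0.24 = 0.76
  ~~~(y -> ~z): Łukasiewicz ¬ gives 1 − 0.76 = 0.24
  ~~~~(y -> ~z): Łukasiewicz ¬ gives 1 − 0.24 = 0.76
  ~~~~~(y -> ~z): Łukasiewicz ¬ gives 1 − 0.76 = 0.24
  Łukasiewicz value = 0.24
Difference: 1 − 0.24 = 0.76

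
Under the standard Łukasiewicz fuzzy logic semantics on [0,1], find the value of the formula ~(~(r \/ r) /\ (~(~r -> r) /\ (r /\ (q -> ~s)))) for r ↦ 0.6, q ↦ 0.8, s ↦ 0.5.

1.00

(r \/ r) = max(0.6, 0.6) = 0.6
~(r \/ r): Łukasiewicz ¬ gives 1 − 0.6 = 0.4
~r: Łukasiewicz ¬ gives 1 − 0.6 = 0.4
(~r -> r): min(1, 1 − 0.4 + 0.6) = 1
~(~r -> r): Łukasiewicz ¬ gives 1 − 1 = 0
~s: Łukasiewicz ¬ gives 1 − 0.5 = 0.5
(q -> ~s): min(1, 1 − 0.8 + 0.5) = 0.7
(r /\ (q -> ~s)) = min(0.6, 0.7) = 0.6
(~(~r -> r) /\ (r /\ (q -> ~s))) = min(0, 0.6) = 0
(~(r \/ r) /\ (~(~r -> r) /\ (r /\ (q -> ~s)))) = min(0.4, 0) = 0
~(~(r \/ r) /\ (~(~r -> r) /\ (r /\ (q -> ~s)))): Łukasiewicz ¬ gives 1 − 0 = 1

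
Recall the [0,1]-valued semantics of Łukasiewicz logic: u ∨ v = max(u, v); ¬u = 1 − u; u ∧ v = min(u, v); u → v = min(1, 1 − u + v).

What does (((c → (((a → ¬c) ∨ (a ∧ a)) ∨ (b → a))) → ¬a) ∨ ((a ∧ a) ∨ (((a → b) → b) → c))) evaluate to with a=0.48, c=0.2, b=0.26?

0.72

¬c: Łukasiewicz ¬ gives 1 − 0.2 = 0.8
(a → ¬c): min(1, 1 − 0.48 + 0.8) = 1
(a ∧ a) = min(0.48, 0.48) = 0.48
((a → ¬c) ∨ (a ∧ a)) = max(1, 0.48) = 1
(b → a): min(1, 1 − 0.26 + 0.48) = 1
(((a → ¬c) ∨ (a ∧ a)) ∨ (b → a)) = max(1, 1) = 1
(c → (((a → ¬c) ∨ (a ∧ a)) ∨ (b → a))): min(1, 1 − 0.2 + 1) = 1
¬a: Łukasiewicz ¬ gives 1 − 0.48 = 0.52
((c → (((a → ¬c) ∨ (a ∧ a)) ∨ (b → a))) → ¬a): min(1, 1 − 1 + 0.52) = 0.52
(a ∧ a) = min(0.48, 0.48) = 0.48
(a → b): min(1, 1 − 0.48 + 0.26) = 0.78
((a → b) → b): min(1, 1 − 0.78 + 0.26) = 0.48
(((a → b) → b) → c): min(1, 1 − 0.48 + 0.2) = 0.72
((a ∧ a) ∨ (((a → b) → b) → c)) = max(0.48, 0.72) = 0.72
(((c → (((a → ¬c) ∨ (a ∧ a)) ∨ (b → a))) → ¬a) ∨ ((a ∧ a) ∨ (((a → b) → b) → c))) = max(0.52, 0.72) = 0.72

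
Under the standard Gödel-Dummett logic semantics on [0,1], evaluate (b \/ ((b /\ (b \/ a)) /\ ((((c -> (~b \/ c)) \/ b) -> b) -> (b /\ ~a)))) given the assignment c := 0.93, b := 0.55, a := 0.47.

(b \/ a) = max(0.55, 0.47) = 0.55
(b /\ (b \/ a)) = min(0.55, 0.55) = 0.55
~b: Gödel ¬ of 0.55 = 0 (operand ≠ 0)
(~b \/ c) = max(0, 0.93) = 0.93
(c -> (~b \/ c)): 0.93 ≤ 0.93, so result = 1
((c -> (~b \/ c)) \/ b) = max(1, 0.55) = 1
(((c -> (~b \/ c)) \/ b) -> b): 1 > 0.55, so result = 0.55
~a: Gödel ¬ of 0.47 = 0 (operand ≠ 0)
(b /\ ~a) = min(0.55, 0) = 0
((((c -> (~b \/ c)) \/ b) -> b) -> (b /\ ~a)): 0.55 > 0, so result = 0
((b /\ (b \/ a)) /\ ((((c -> (~b \/ c)) \/ b) -> b) -> (b /\ ~a))) = min(0.55, 0) = 0
(b \/ ((b /\ (b \/ a)) /\ ((((c -> (~b \/ c)) \/ b) -> b) -> (b /\ ~a)))) = max(0.55, 0) = 0.55

0.55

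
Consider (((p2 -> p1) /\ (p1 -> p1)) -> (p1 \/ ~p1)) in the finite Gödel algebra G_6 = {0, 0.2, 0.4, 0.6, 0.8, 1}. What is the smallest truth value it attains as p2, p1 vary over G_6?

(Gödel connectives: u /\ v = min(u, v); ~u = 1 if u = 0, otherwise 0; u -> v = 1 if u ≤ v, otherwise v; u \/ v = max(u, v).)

The minimum is attained at p2 = 0, p1 = 0.2:
  (p2 -> p1): 0 ≤ 0.2, so result = 1
  (p1 -> p1): 0.2 ≤ 0.2, so result = 1
  ((p2 -> p1) /\ (p1 -> p1)) = min(1, 1) = 1
  ~p1: Gödel ¬ of 0.2 = 0 (operand ≠ 0)
  (p1 \/ ~p1) = max(0.2, 0) = 0.2
  (((p2 -> p1) /\ (p1 -> p1)) -> (p1 \/ ~p1)): 1 > 0.2, so result = 0.2
Checking all 36 assignments confirms none give a value below 0.20.

0.20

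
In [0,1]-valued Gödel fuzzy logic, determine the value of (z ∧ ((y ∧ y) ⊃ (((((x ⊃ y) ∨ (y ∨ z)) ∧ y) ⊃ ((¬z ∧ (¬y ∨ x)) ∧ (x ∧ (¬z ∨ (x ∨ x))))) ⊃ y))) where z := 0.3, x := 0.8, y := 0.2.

(y ∧ y) = min(0.2, 0.2) = 0.2
(x ⊃ y): 0.8 > 0.2, so result = 0.2
(y ∨ z) = max(0.2, 0.3) = 0.3
((x ⊃ y) ∨ (y ∨ z)) = max(0.2, 0.3) = 0.3
(((x ⊃ y) ∨ (y ∨ z)) ∧ y) = min(0.3, 0.2) = 0.2
¬z: Gödel ¬ of 0.3 = 0 (operand ≠ 0)
¬y: Gödel ¬ of 0.2 = 0 (operand ≠ 0)
(¬y ∨ x) = max(0, 0.8) = 0.8
(¬z ∧ (¬y ∨ x)) = min(0, 0.8) = 0
¬z: Gödel ¬ of 0.3 = 0 (operand ≠ 0)
(x ∨ x) = max(0.8, 0.8) = 0.8
(¬z ∨ (x ∨ x)) = max(0, 0.8) = 0.8
(x ∧ (¬z ∨ (x ∨ x))) = min(0.8, 0.8) = 0.8
((¬z ∧ (¬y ∨ x)) ∧ (x ∧ (¬z ∨ (x ∨ x)))) = min(0, 0.8) = 0
((((x ⊃ y) ∨ (y ∨ z)) ∧ y) ⊃ ((¬z ∧ (¬y ∨ x)) ∧ (x ∧ (¬z ∨ (x ∨ x))))): 0.2 > 0, so result = 0
(((((x ⊃ y) ∨ (y ∨ z)) ∧ y) ⊃ ((¬z ∧ (¬y ∨ x)) ∧ (x ∧ (¬z ∨ (x ∨ x))))) ⊃ y): 0 ≤ 0.2, so result = 1
((y ∧ y) ⊃ (((((x ⊃ y) ∨ (y ∨ z)) ∧ y) ⊃ ((¬z ∧ (¬y ∨ x)) ∧ (x ∧ (¬z ∨ (x ∨ x))))) ⊃ y)): 0.2 ≤ 1, so result = 1
(z ∧ ((y ∧ y) ⊃ (((((x ⊃ y) ∨ (y ∨ z)) ∧ y) ⊃ ((¬z ∧ (¬y ∨ x)) ∧ (x ∧ (¬z ∨ (x ∨ x))))) ⊃ y))) = min(0.3, 1) = 0.3

0.30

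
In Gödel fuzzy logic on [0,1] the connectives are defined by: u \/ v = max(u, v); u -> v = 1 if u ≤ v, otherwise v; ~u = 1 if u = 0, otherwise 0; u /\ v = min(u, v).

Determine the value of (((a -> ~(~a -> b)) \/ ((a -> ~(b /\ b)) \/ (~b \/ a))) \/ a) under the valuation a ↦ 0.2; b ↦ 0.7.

~a: Gödel ¬ of 0.2 = 0 (operand ≠ 0)
(~a -> b): 0 ≤ 0.7, so result = 1
~(~a -> b): Gödel ¬ of 1 = 0 (operand ≠ 0)
(a -> ~(~a -> b)): 0.2 > 0, so result = 0
(b /\ b) = min(0.7, 0.7) = 0.7
~(b /\ b): Gödel ¬ of 0.7 = 0 (operand ≠ 0)
(a -> ~(b /\ b)): 0.2 > 0, so result = 0
~b: Gödel ¬ of 0.7 = 0 (operand ≠ 0)
(~b \/ a) = max(0, 0.2) = 0.2
((a -> ~(b /\ b)) \/ (~b \/ a)) = max(0, 0.2) = 0.2
((a -> ~(~a -> b)) \/ ((a -> ~(b /\ b)) \/ (~b \/ a))) = max(0, 0.2) = 0.2
(((a -> ~(~a -> b)) \/ ((a -> ~(b /\ b)) \/ (~b \/ a))) \/ a) = max(0.2, 0.2) = 0.2

0.20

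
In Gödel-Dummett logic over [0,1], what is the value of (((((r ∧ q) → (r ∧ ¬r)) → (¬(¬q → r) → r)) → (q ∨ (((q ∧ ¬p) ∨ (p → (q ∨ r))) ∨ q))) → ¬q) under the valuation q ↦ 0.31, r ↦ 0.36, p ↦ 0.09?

(r ∧ q) = min(0.36, 0.31) = 0.31
¬r: Gödel ¬ of 0.36 = 0 (operand ≠ 0)
(r ∧ ¬r) = min(0.36, 0) = 0
((r ∧ q) → (r ∧ ¬r)): 0.31 > 0, so result = 0
¬q: Gödel ¬ of 0.31 = 0 (operand ≠ 0)
(¬q → r): 0 ≤ 0.36, so result = 1
¬(¬q → r): Gödel ¬ of 1 = 0 (operand ≠ 0)
(¬(¬q → r) → r): 0 ≤ 0.36, so result = 1
(((r ∧ q) → (r ∧ ¬r)) → (¬(¬q → r) → r)): 0 ≤ 1, so result = 1
¬p: Gödel ¬ of 0.09 = 0 (operand ≠ 0)
(q ∧ ¬p) = min(0.31, 0) = 0
(q ∨ r) = max(0.31, 0.36) = 0.36
(p → (q ∨ r)): 0.09 ≤ 0.36, so result = 1
((q ∧ ¬p) ∨ (p → (q ∨ r))) = max(0, 1) = 1
(((q ∧ ¬p) ∨ (p → (q ∨ r))) ∨ q) = max(1, 0.31) = 1
(q ∨ (((q ∧ ¬p) ∨ (p → (q ∨ r))) ∨ q)) = max(0.31, 1) = 1
((((r ∧ q) → (r ∧ ¬r)) → (¬(¬q → r) → r)) → (q ∨ (((q ∧ ¬p) ∨ (p → (q ∨ r))) ∨ q))): 1 ≤ 1, so result = 1
¬q: Gödel ¬ of 0.31 = 0 (operand ≠ 0)
(((((r ∧ q) → (r ∧ ¬r)) → (¬(¬q → r) → r)) → (q ∨ (((q ∧ ¬p) ∨ (p → (q ∨ r))) ∨ q))) → ¬q): 1 > 0, so result = 0

0.00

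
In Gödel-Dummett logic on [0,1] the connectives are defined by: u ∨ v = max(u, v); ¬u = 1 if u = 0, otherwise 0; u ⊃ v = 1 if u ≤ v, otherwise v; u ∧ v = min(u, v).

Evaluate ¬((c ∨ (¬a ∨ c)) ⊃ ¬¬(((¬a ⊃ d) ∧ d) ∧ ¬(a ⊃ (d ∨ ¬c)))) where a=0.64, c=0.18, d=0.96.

¬a: Gödel ¬ of 0.64 = 0 (operand ≠ 0)
(¬a ∨ c) = max(0, 0.18) = 0.18
(c ∨ (¬a ∨ c)) = max(0.18, 0.18) = 0.18
¬a: Gödel ¬ of 0.64 = 0 (operand ≠ 0)
(¬a ⊃ d): 0 ≤ 0.96, so result = 1
((¬a ⊃ d) ∧ d) = min(1, 0.96) = 0.96
¬c: Gödel ¬ of 0.18 = 0 (operand ≠ 0)
(d ∨ ¬c) = max(0.96, 0) = 0.96
(a ⊃ (d ∨ ¬c)): 0.64 ≤ 0.96, so result = 1
¬(a ⊃ (d ∨ ¬c)): Gödel ¬ of 1 = 0 (operand ≠ 0)
(((¬a ⊃ d) ∧ d) ∧ ¬(a ⊃ (d ∨ ¬c))) = min(0.96, 0) = 0
¬(((¬a ⊃ d) ∧ d) ∧ ¬(a ⊃ (d ∨ ¬c))): Gödel ¬ of 0 = 1 (operand is 0)
¬¬(((¬a ⊃ d) ∧ d) ∧ ¬(a ⊃ (d ∨ ¬c))): Gödel ¬ of 1 = 0 (operand ≠ 0)
((c ∨ (¬a ∨ c)) ⊃ ¬¬(((¬a ⊃ d) ∧ d) ∧ ¬(a ⊃ (d ∨ ¬c)))): 0.18 > 0, so result = 0
¬((c ∨ (¬a ∨ c)) ⊃ ¬¬(((¬a ⊃ d) ∧ d) ∧ ¬(a ⊃ (d ∨ ¬c)))): Gödel ¬ of 0 = 1 (operand is 0)

1.00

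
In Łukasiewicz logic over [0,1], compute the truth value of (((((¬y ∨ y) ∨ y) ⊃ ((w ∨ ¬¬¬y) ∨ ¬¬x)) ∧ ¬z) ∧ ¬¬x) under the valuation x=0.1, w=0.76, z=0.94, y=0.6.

0.06

¬y: Łukasiewicz ¬ gives 1 − 0.6 = 0.4
(¬y ∨ y) = max(0.4, 0.6) = 0.6
((¬y ∨ y) ∨ y) = max(0.6, 0.6) = 0.6
¬y: Łukasiewicz ¬ gives 1 − 0.6 = 0.4
¬¬y: Łukasiewicz ¬ gives 1 − 0.4 = 0.6
¬¬¬y: Łukasiewicz ¬ gives 1 − 0.6 = 0.4
(w ∨ ¬¬¬y) = max(0.76, 0.4) = 0.76
¬x: Łukasiewicz ¬ gives 1 − 0.1 = 0.9
¬¬x: Łukasiewicz ¬ gives 1 − 0.9 = 0.1
((w ∨ ¬¬¬y) ∨ ¬¬x) = max(0.76, 0.1) = 0.76
(((¬y ∨ y) ∨ y) ⊃ ((w ∨ ¬¬¬y) ∨ ¬¬x)): min(1, 1 − 0.6 + 0.76) = 1
¬z: Łukasiewicz ¬ gives 1 − 0.94 = 0.06
((((¬y ∨ y) ∨ y) ⊃ ((w ∨ ¬¬¬y) ∨ ¬¬x)) ∧ ¬z) = min(1, 0.06) = 0.06
¬x: Łukasiewicz ¬ gives 1 − 0.1 = 0.9
¬¬x: Łukasiewicz ¬ gives 1 − 0.9 = 0.1
(((((¬y ∨ y) ∨ y) ⊃ ((w ∨ ¬¬¬y) ∨ ¬¬x)) ∧ ¬z) ∧ ¬¬x) = min(0.06, 0.1) = 0.06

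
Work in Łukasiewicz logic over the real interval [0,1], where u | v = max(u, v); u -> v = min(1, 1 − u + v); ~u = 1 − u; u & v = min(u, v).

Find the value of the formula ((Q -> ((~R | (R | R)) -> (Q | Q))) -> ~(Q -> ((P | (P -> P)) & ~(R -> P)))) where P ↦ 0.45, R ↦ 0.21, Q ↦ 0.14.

0.14

~R: Łukasiewicz ¬ gives 1 − 0.21 = 0.79
(R | R) = max(0.21, 0.21) = 0.21
(~R | (R | R)) = max(0.79, 0.21) = 0.79
(Q | Q) = max(0.14, 0.14) = 0.14
((~R | (R | R)) -> (Q | Q)): min(1, 1 − 0.79 + 0.14) = 0.35
(Q -> ((~R | (R | R)) -> (Q | Q))): min(1, 1 − 0.14 + 0.35) = 1
(P -> P): min(1, 1 − 0.45 + 0.45) = 1
(P | (P -> P)) = max(0.45, 1) = 1
(R -> P): min(1, 1 − 0.21 + 0.45) = 1
~(R -> P): Łukasiewicz ¬ gives 1 − 1 = 0
((P | (P -> P)) & ~(R -> P)) = min(1, 0) = 0
(Q -> ((P | (P -> P)) & ~(R -> P))): min(1, 1 − 0.14 + 0) = 0.86
~(Q -> ((P | (P -> P)) & ~(R -> P))): Łukasiewicz ¬ gives 1 − 0.86 = 0.14
((Q -> ((~R | (R | R)) -> (Q | Q))) -> ~(Q -> ((P | (P -> P)) & ~(R -> P)))): min(1, 1 − 1 + 0.14) = 0.14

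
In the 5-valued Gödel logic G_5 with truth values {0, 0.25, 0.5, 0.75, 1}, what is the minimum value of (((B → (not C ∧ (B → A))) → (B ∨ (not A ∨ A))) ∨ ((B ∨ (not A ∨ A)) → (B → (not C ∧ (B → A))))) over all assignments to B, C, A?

1.00

Every assignment gives 1. For instance at B = 0, C = 0, A = 0:
  not C: Gödel ¬ of 0 = 1 (operand is 0)
  (B → A): 0 ≤ 0, so result = 1
  (not C ∧ (B → A)) = min(1, 1) = 1
  (B → (not C ∧ (B → A))): 0 ≤ 1, so result = 1
  not A: Gödel ¬ of 0 = 1 (operand is 0)
  (not A ∨ A) = max(1, 0) = 1
  (B ∨ (not A ∨ A)) = max(0, 1) = 1
  ((B → (not C ∧ (B → A))) → (B ∨ (not A ∨ A))): 1 ≤ 1, so result = 1
  not A: Gödel ¬ of 0 = 1 (operand is 0)
  (not A ∨ A) = max(1, 0) = 1
  (B ∨ (not A ∨ A)) = max(0, 1) = 1
  not C: Gödel ¬ of 0 = 1 (operand is 0)
  (B → A): 0 ≤ 0, so result = 1
  (not C ∧ (B → A)) = min(1, 1) = 1
  (B → (not C ∧ (B → A))): 0 ≤ 1, so result = 1
  ((B ∨ (not A ∨ A)) → (B → (not C ∧ (B → A)))): 1 ≤ 1, so result = 1
  (((B → (not C ∧ (B → A))) → (B ∨ (not A ∨ A))) ∨ ((B ∨ (not A ∨ A)) → (B → (not C ∧ (B → A))))) = max(1, 1) = 1
All 125 assignments give value 1 — the formula is a G_5-tautology.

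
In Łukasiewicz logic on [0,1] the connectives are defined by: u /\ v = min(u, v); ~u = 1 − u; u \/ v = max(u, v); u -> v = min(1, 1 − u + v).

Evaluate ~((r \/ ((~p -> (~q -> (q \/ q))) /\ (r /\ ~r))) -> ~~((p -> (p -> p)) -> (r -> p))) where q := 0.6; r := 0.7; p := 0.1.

0.30

~p: Łukasiewicz ¬ gives 1 − 0.1 = 0.9
~q: Łukasiewicz ¬ gives 1 − 0.6 = 0.4
(q \/ q) = max(0.6, 0.6) = 0.6
(~q -> (q \/ q)): min(1, 1 − 0.4 + 0.6) = 1
(~p -> (~q -> (q \/ q))): min(1, 1 − 0.9 + 1) = 1
~r: Łukasiewicz ¬ gives 1 − 0.7 = 0.3
(r /\ ~r) = min(0.7, 0.3) = 0.3
((~p -> (~q -> (q \/ q))) /\ (r /\ ~r)) = min(1, 0.3) = 0.3
(r \/ ((~p -> (~q -> (q \/ q))) /\ (r /\ ~r))) = max(0.7, 0.3) = 0.7
(p -> p): min(1, 1 − 0.1 + 0.1) = 1
(p -> (p -> p)): min(1, 1 − 0.1 + 1) = 1
(r -> p): min(1, 1 − 0.7 + 0.1) = 0.4
((p -> (p -> p)) -> (r -> p)): min(1, 1 − 1 + 0.4) = 0.4
~((p -> (p -> p)) -> (r -> p)): Łukasiewicz ¬ gives 1 − 0.4 = 0.6
~~((p -> (p -> p)) -> (r -> p)): Łukasiewicz ¬ gives 1 − 0.6 = 0.4
((r \/ ((~p -> (~q -> (q \/ q))) /\ (r /\ ~r))) -> ~~((p -> (p -> p)) -> (r -> p))): min(1, 1 − 0.7 + 0.4) = 0.7
~((r \/ ((~p -> (~q -> (q \/ q))) /\ (r /\ ~r))) -> ~~((p -> (p -> p)) -> (r -> p))): Łukasiewicz ¬ gives 1 − 0.7 = 0.3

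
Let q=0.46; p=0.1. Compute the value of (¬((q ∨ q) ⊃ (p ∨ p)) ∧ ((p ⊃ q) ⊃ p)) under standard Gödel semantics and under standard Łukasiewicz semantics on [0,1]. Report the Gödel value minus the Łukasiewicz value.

-0.10

Gödel evaluation:
  (q ∨ q) = max(0.46, 0.46) = 0.46
  (p ∨ p) = max(0.1, 0.1) = 0.1
  ((q ∨ q) ⊃ (p ∨ p)): 0.46 > 0.1, so result = 0.1
  ¬((q ∨ q) ⊃ (p ∨ p)): Gödel ¬ of 0.1 = 0 (operand ≠ 0)
  (p ⊃ q): 0.1 ≤ 0.46, so result = 1
  ((p ⊃ q) ⊃ p): 1 > 0.1, so result = 0.1
  (¬((q ∨ q) ⊃ (p ∨ p)) ∧ ((p ⊃ q) ⊃ p)) = min(0, 0.1) = 0
  Gödel value = 0
Łukasiewicz evaluation:
  (q ∨ q) = max(0.46, 0.46) = 0.46
  (p ∨ p) = max(0.1, 0.1) = 0.1
  ((q ∨ q) ⊃ (p ∨ p)): min(1, 1 − 0.46 + 0.1) = 0.64
  ¬((q ∨ q) ⊃ (p ∨ p)): Łukasiewicz ¬ gives 1 − 0.64 = 0.36
  (p ⊃ q): min(1, 1 − 0.1 + 0.46) = 1
  ((p ⊃ q) ⊃ p): min(1, 1 − 1 + 0.1) = 0.1
  (¬((q ∨ q) ⊃ (p ∨ p)) ∧ ((p ⊃ q) ⊃ p)) = min(0.36, 0.1) = 0.1
  Łukasiewicz value = 0.1
Difference: 0 − 0.1 = -0.10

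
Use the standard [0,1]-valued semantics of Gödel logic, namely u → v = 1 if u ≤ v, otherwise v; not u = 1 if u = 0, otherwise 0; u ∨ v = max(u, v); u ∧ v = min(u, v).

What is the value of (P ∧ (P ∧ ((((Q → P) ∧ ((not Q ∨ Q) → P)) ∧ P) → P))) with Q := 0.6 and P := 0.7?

0.70

(Q → P): 0.6 ≤ 0.7, so result = 1
not Q: Gödel ¬ of 0.6 = 0 (operand ≠ 0)
(not Q ∨ Q) = max(0, 0.6) = 0.6
((not Q ∨ Q) → P): 0.6 ≤ 0.7, so result = 1
((Q → P) ∧ ((not Q ∨ Q) → P)) = min(1, 1) = 1
(((Q → P) ∧ ((not Q ∨ Q) → P)) ∧ P) = min(1, 0.7) = 0.7
((((Q → P) ∧ ((not Q ∨ Q) → P)) ∧ P) → P): 0.7 ≤ 0.7, so result = 1
(P ∧ ((((Q → P) ∧ ((not Q ∨ Q) → P)) ∧ P) → P)) = min(0.7, 1) = 0.7
(P ∧ (P ∧ ((((Q → P) ∧ ((not Q ∨ Q) → P)) ∧ P) → P))) = min(0.7, 0.7) = 0.7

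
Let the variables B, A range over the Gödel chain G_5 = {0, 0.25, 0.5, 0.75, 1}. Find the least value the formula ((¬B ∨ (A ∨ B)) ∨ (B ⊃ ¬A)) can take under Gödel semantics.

0.25

The minimum is attained at B = 0.25, A = 0.25:
  ¬B: Gödel ¬ of 0.25 = 0 (operand ≠ 0)
  (A ∨ B) = max(0.25, 0.25) = 0.25
  (¬B ∨ (A ∨ B)) = max(0, 0.25) = 0.25
  ¬A: Gödel ¬ of 0.25 = 0 (operand ≠ 0)
  (B ⊃ ¬A): 0.25 > 0, so result = 0
  ((¬B ∨ (A ∨ B)) ∨ (B ⊃ ¬A)) = max(0.25, 0) = 0.25
Checking all 25 assignments confirms none give a value below 0.25.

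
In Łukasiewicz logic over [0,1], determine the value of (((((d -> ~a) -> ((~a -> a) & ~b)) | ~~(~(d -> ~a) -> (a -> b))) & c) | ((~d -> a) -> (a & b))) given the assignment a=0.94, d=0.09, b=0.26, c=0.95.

~a: Łukasiewicz ¬ gives 1 − 0.94 = 0.06
(d -> ~a): min(1, 1 − 0.09 + 0.06) = 0.97
~a: Łukasiewicz ¬ gives 1 − 0.94 = 0.06
(~a -> a): min(1, 1 − 0.06 + 0.94) = 1
~b: Łukasiewicz ¬ gives 1 − 0.26 = 0.74
((~a -> a) & ~b) = min(1, 0.74) = 0.74
((d -> ~a) -> ((~a -> a) & ~b)): min(1, 1 − 0.97 + 0.74) = 0.77
~a: Łukasiewicz ¬ gives 1 − 0.94 = 0.06
(d -> ~a): min(1, 1 − 0.09 + 0.06) = 0.97
~(d -> ~a): Łukasiewicz ¬ gives 1 − 0.97 = 0.03
(a -> b): min(1, 1 − 0.94 + 0.26) = 0.32
(~(d -> ~a) -> (a -> b)): min(1, 1 − 0.03 + 0.32) = 1
~(~(d -> ~a) -> (a -> b)): Łukasiewicz ¬ gives 1 − 1 = 0
~~(~(d -> ~a) -> (a -> b)): Łukasiewicz ¬ gives 1 − 0 = 1
(((d -> ~a) -> ((~a -> a) & ~b)) | ~~(~(d -> ~a) -> (a -> b))) = max(0.77, 1) = 1
((((d -> ~a) -> ((~a -> a) & ~b)) | ~~(~(d -> ~a) -> (a -> b))) & c) = min(1, 0.95) = 0.95
~d: Łukasiewicz ¬ gives 1 − 0.09 = 0.91
(~d -> a): min(1, 1 − 0.91 + 0.94) = 1
(a & b) = min(0.94, 0.26) = 0.26
((~d -> a) -> (a & b)): min(1, 1 − 1 + 0.26) = 0.26
(((((d -> ~a) -> ((~a -> a) & ~b)) | ~~(~(d -> ~a) -> (a -> b))) & c) | ((~d -> a) -> (a & b))) = max(0.95, 0.26) = 0.95

0.95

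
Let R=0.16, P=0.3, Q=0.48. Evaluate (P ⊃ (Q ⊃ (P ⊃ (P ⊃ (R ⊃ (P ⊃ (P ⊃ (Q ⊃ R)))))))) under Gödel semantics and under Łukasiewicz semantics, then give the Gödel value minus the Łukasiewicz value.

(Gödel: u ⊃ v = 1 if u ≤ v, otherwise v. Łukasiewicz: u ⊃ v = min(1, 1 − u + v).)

Gödel evaluation:
  (Q ⊃ R): 0.48 > 0.16, so result = 0.16
  (P ⊃ (Q ⊃ R)): 0.3 > 0.16, so result = 0.16
  (P ⊃ (P ⊃ (Q ⊃ R))): 0.3 > 0.16, so result = 0.16
  (R ⊃ (P ⊃ (P ⊃ (Q ⊃ R)))): 0.16 ≤ 0.16, so result = 1
  (P ⊃ (R ⊃ (P ⊃ (P ⊃ (Q ⊃ R))))): 0.3 ≤ 1, so result = 1
  (P ⊃ (P ⊃ (R ⊃ (P ⊃ (P ⊃ (Q ⊃ R)))))): 0.3 ≤ 1, so result = 1
  (Q ⊃ (P ⊃ (P ⊃ (R ⊃ (P ⊃ (P ⊃ (Q ⊃ R))))))): 0.48 ≤ 1, so result = 1
  (P ⊃ (Q ⊃ (P ⊃ (P ⊃ (R ⊃ (P ⊃ (P ⊃ (Q ⊃ R)))))))): 0.3 ≤ 1, so result = 1
  Gödel value = 1
Łukasiewicz evaluation:
  (Q ⊃ R): min(1, 1 − 0.48 + 0.16) = 0.68
  (P ⊃ (Q ⊃ R)): min(1, 1 − 0.3 + 0.68) = 1
  (P ⊃ (P ⊃ (Q ⊃ R))): min(1, 1 − 0.3 + 1) = 1
  (R ⊃ (P ⊃ (P ⊃ (Q ⊃ R)))): min(1, 1 − 0.16 + 1) = 1
  (P ⊃ (R ⊃ (P ⊃ (P ⊃ (Q ⊃ R))))): min(1, 1 − 0.3 + 1) = 1
  (P ⊃ (P ⊃ (R ⊃ (P ⊃ (P ⊃ (Q ⊃ R)))))): min(1, 1 − 0.3 + 1) = 1
  (Q ⊃ (P ⊃ (P ⊃ (R ⊃ (P ⊃ (P ⊃ (Q ⊃ R))))))): min(1, 1 − 0.48 + 1) = 1
  (P ⊃ (Q ⊃ (P ⊃ (P ⊃ (R ⊃ (P ⊃ (P ⊃ (Q ⊃ R)))))))): min(1, 1 − 0.3 + 1) = 1
  Łukasiewicz value = 1
Difference: 1 − 1 = 0.00

0.00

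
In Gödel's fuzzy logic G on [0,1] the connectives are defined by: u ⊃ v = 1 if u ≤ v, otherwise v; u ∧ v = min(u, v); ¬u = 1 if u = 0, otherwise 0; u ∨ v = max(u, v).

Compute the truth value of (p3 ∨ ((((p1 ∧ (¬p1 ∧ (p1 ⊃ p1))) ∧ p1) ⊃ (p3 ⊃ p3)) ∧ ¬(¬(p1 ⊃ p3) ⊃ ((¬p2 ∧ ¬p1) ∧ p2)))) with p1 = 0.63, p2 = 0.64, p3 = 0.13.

¬p1: Gödel ¬ of 0.63 = 0 (operand ≠ 0)
(p1 ⊃ p1): 0.63 ≤ 0.63, so result = 1
(¬p1 ∧ (p1 ⊃ p1)) = min(0, 1) = 0
(p1 ∧ (¬p1 ∧ (p1 ⊃ p1))) = min(0.63, 0) = 0
((p1 ∧ (¬p1 ∧ (p1 ⊃ p1))) ∧ p1) = min(0, 0.63) = 0
(p3 ⊃ p3): 0.13 ≤ 0.13, so result = 1
(((p1 ∧ (¬p1 ∧ (p1 ⊃ p1))) ∧ p1) ⊃ (p3 ⊃ p3)): 0 ≤ 1, so result = 1
(p1 ⊃ p3): 0.63 > 0.13, so result = 0.13
¬(p1 ⊃ p3): Gödel ¬ of 0.13 = 0 (operand ≠ 0)
¬p2: Gödel ¬ of 0.64 = 0 (operand ≠ 0)
¬p1: Gödel ¬ of 0.63 = 0 (operand ≠ 0)
(¬p2 ∧ ¬p1) = min(0, 0) = 0
((¬p2 ∧ ¬p1) ∧ p2) = min(0, 0.64) = 0
(¬(p1 ⊃ p3) ⊃ ((¬p2 ∧ ¬p1) ∧ p2)): 0 ≤ 0, so result = 1
¬(¬(p1 ⊃ p3) ⊃ ((¬p2 ∧ ¬p1) ∧ p2)): Gödel ¬ of 1 = 0 (operand ≠ 0)
((((p1 ∧ (¬p1 ∧ (p1 ⊃ p1))) ∧ p1) ⊃ (p3 ⊃ p3)) ∧ ¬(¬(p1 ⊃ p3) ⊃ ((¬p2 ∧ ¬p1) ∧ p2))) = min(1, 0) = 0
(p3 ∨ ((((p1 ∧ (¬p1 ∧ (p1 ⊃ p1))) ∧ p1) ⊃ (p3 ⊃ p3)) ∧ ¬(¬(p1 ⊃ p3) ⊃ ((¬p2 ∧ ¬p1) ∧ p2)))) = max(0.13, 0) = 0.13

0.13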